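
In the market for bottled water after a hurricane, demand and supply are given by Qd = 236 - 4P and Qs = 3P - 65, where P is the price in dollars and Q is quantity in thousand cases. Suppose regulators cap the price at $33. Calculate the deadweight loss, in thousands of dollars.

262.5

Without the control the market clears where 236 - 4P = 3P - 65, i.e. P* = 43 and Q* = 64.
Since 33 < 43, the ceiling is binding.
At P = 33: Qd = 236 - 4·33 = 104 and Qs = 3·33 - 65 = 34.
Quantity traded falls to 34. At Q = 34 the demand price is (236 - 34)/4 = 50.5 and the supply price is (65 + 34)/3 = 33.
Deadweight loss = ½ · (50.5 - 33) · (64 - 34) = ½ · 17.5 · 30 = 262.5.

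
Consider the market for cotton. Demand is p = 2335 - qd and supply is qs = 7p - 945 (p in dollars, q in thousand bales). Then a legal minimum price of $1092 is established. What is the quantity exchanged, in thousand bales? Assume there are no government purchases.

Rearranging demand gives qd = 2335 - p. Setting quantity demanded equal to quantity supplied, 2335 - p = 7p - 945, gives p* = 410 and q* = 1925.
Since 1092 > 410, the floor is binding.
At p = 1092: qd = 2335 - 1092 = 1243 and qs = 7·1092 - 945 = 6699.
The quantity actually transacted is the short side, demand: 1243.

1243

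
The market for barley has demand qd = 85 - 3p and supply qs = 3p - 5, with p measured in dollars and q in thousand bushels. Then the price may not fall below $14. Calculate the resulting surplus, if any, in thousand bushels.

Equilibrium: 85 - 3p = 3p - 5, so 90 = 6p and p* = 15, q* = 40.
The floor of 14 is below the equilibrium price 15, so it is not binding; the market clears at p* = 15, q* = 40.
Since the control does not bind, there is no surplus.

0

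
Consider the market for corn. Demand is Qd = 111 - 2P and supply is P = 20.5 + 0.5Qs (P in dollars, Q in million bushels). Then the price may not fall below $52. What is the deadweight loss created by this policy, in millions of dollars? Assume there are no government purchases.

392

Rearranging supply gives Qs = 2P - 41. Without the control the market clears where 111 - 2P = 2P - 41, i.e. P* = 38 and Q* = 35.
Since 52 > 38, the floor is binding.
At P = 52: Qd = 111 - 2·52 = 7 and Qs = 2·52 - 41 = 63.
Quantity traded falls to 7. At Q = 7 the demand price is (111 - 7)/2 = 52 and the supply price is (41 + 7)/2 = 24.
Deadweight loss = ½ · (52 - 24) · (35 - 7) = ½ · 28 · 28 = 392.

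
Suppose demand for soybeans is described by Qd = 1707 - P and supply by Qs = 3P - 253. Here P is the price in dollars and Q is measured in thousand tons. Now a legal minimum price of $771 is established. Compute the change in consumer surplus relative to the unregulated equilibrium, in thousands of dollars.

Equilibrium: 1707 - P = 3P - 253, so 1960 = 4P and P* = 490, Q* = 1217.
The floor of 771 is above the equilibrium price 490, so it binds.
At P = 771: Qd = 1707 - 771 = 936 and Qs = 3·771 - 253 = 2060.
Consumer surplus without the control is ½ · (1707 - 490) · 1217 = 740544.5.
With the floor, consumers buy 936 units at 771, so CS = ½ · (1707 - 771) · 936 = 438048.
Change in consumer surplus = 438048 - 740544.5 = -302496.5.

-302496.5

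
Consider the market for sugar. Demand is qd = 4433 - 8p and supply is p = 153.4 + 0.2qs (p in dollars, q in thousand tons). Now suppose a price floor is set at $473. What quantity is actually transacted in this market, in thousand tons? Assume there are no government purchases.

649

Rearranging supply gives qs = 5p - 767. Equilibrium: 4433 - 8p = 5p - 767, so 5200 = 13p and p* = 400, q* = 1233.
The floor of 473 is above the equilibrium price 400, so it binds.
At p = 473: qd = 4433 - 8·473 = 649 and qs = 5·473 - 767 = 1598.
The quantity actually transacted is the short side, demand: 649.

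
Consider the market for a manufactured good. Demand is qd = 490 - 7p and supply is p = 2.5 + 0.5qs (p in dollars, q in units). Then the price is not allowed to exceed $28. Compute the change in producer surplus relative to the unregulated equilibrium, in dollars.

Rearranging supply gives qs = 2p - 5. Without the control the market clears where 490 - 7p = 2p - 5, i.e. p* = 55 and q* = 105.
Since 28 < 55, the ceiling is binding.
At p = 28: qd = 490 - 7·28 = 294 and qs = 2·28 - 5 = 51.
Producer surplus without the control is ½ · (55 - 2.5) · 105 = 2756.25.
With the ceiling, producers sell 51 units at 28, so PS = ½ · (28 - 2.5) · 51 = 650.25.
Change in producer surplus = 650.25 - 2756.25 = -2106.

-2106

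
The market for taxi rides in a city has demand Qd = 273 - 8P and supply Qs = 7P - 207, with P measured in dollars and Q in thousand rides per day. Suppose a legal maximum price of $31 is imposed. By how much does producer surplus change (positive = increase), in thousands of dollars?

-13.5

Without the control the market clears where 273 - 8P = 7P - 207, i.e. P* = 32 and Q* = 17.
Because the ceiling (31) lies below the market-clearing price, it is binding.
At P = 31: Qd = 273 - 8·31 = 25 and Qs = 7·31 - 207 = 10.
Producer surplus without the control is ½ · (32 - 207/7) · 17 = 289/14.
With the ceiling, producers sell 10 units at 31, so PS = ½ · (31 - 207/7) · 10 = 50/7.
Change in producer surplus = 50/7 - 289/14 = -13.5.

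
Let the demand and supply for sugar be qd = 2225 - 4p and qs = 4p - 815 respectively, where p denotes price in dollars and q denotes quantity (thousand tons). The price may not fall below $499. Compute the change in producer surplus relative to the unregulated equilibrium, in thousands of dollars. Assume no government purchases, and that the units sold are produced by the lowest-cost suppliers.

-1071

Without the control the market clears where 2225 - 4p = 4p - 815, i.e. p* = 380 and q* = 705.
Since 499 > 380, the floor is binding.
At p = 499: qd = 2225 - 4·499 = 229 and qs = 4·499 - 815 = 1181.
Producer surplus without the control is ½ · (380 - 203.75) · 705 = 62128.125.
With the floor, 229 units are sold at 499. The supply price at q = 229 is 261, so PS = ½ · [(499 - 203.75) + (499 - 261)] · 229 = 61057.125.
Change in producer surplus = 61057.125 - 62128.125 = -1071.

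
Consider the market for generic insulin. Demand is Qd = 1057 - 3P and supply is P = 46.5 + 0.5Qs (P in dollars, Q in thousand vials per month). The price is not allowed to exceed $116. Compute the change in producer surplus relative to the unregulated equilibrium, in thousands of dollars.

Rearranging supply gives Qs = 2P - 93. Without the control the market clears where 1057 - 3P = 2P - 93, i.e. P* = 230 and Q* = 367.
Since 116 < 230, the ceiling is binding.
At P = 116: Qd = 1057 - 3·116 = 709 and Qs = 2·116 - 93 = 139.
Producer surplus without the control is ½ · (230 - 46.5) · 367 = 33672.25.
With the ceiling, producers sell 139 units at 116, so PS = ½ · (116 - 46.5) · 139 = 4830.25.
Change in producer surplus = 4830.25 - 33672.25 = -28842.

-28842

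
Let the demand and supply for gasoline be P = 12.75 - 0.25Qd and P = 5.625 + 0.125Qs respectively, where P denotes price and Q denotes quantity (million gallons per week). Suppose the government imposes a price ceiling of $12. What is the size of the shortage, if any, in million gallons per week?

0

Rearranging demand gives Qd = 51 - 4P; rearranging supply gives Qs = 8P - 45. Equilibrium: 51 - 4P = 8P - 45, so 96 = 12P and P* = 8, Q* = 19.
The ceiling of 12 is above the equilibrium price 8, so it is not binding; the market clears at P* = 8, Q* = 19.
Since the control does not bind, there is no shortage.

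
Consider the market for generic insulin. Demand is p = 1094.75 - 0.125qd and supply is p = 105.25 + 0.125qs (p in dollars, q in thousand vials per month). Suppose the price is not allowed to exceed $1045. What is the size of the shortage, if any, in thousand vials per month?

0

Rearranging demand gives qd = 8758 - 8p; rearranging supply gives qs = 8p - 842. Setting quantity demanded equal to quantity supplied, 8758 - 8p = 8p - 842, gives p* = 600 and q* = 3958.
Since 1045 is above p* = 600, the ceiling does not bind and the free-market outcome prevails.
Since the control does not bind, there is no shortage.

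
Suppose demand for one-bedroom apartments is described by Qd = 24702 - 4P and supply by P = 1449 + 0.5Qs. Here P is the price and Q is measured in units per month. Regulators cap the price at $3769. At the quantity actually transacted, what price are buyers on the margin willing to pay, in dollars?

5015.5

Rearranging supply gives Qs = 2P - 2898. Setting quantity demanded equal to quantity supplied, 24702 - 4P = 2P - 2898, gives P* = 4600 and Q* = 6302.
Because the ceiling (3769) lies below the market-clearing price, it is binding.
At P = 3769: Qd = 24702 - 4·3769 = 9626 and Qs = 2·3769 - 2898 = 4640.
Only 4640 units reach the market. On the demand curve, the marginal buyer's willingness to pay at Q = 4640 is (24702 - 4640)/4 = 5015.5.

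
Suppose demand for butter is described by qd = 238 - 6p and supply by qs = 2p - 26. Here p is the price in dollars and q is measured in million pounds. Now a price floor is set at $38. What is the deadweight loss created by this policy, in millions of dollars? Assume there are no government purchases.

300

Without the control the market clears where 238 - 6p = 2p - 26, i.e. p* = 33 and q* = 40.
Since 38 > 33, the floor is binding.
At p = 38: qd = 238 - 6·38 = 10 and qs = 2·38 - 26 = 50.
Quantity traded falls to 10. At q = 10 the demand price is (238 - 10)/6 = 38 and the supply price is (26 + 10)/2 = 18.
Deadweight loss = ½ · (38 - 18) · (40 - 10) = ½ · 20 · 30 = 300.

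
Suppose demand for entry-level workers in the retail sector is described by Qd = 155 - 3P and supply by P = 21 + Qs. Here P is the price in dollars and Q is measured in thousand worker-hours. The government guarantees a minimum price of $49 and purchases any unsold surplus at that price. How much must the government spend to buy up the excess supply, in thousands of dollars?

Rearranging supply gives Qs = P - 21. Without the control the market clears where 155 - 3P = P - 21, i.e. P* = 44 and Q* = 23.
Since 49 > 44, the floor is binding.
At P = 49: Qd = 155 - 3·49 = 8 and Qs = 49 - 21 = 28.
Surplus = Qs - Qd = 20.
Government expenditure = surplus × support price = 20 × 49 = 980.

980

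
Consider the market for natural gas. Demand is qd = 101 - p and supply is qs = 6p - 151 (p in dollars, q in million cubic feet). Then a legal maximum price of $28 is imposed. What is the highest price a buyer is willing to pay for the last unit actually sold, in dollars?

84

Equilibrium: 101 - p = 6p - 151, so 252 = 7p and p* = 36, q* = 65.
Since 28 < 36, the ceiling is binding.
At p = 28: qd = 101 - 28 = 73 and qs = 6·28 - 151 = 17.
Only 17 units reach the market. On the demand curve, the marginal buyer's willingness to pay at q = 17 is (101 - 17) = 84.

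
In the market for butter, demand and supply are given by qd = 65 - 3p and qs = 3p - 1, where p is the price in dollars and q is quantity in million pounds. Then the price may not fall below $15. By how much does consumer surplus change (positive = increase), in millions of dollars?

-104

Equilibrium: 65 - 3p = 3p - 1, so 66 = 6p and p* = 11, q* = 32.
Because the floor (15) lies above the market-clearing price, it is binding.
At p = 15: qd = 65 - 3·15 = 20 and qs = 3·15 - 1 = 44.
Consumer surplus without the control is ½ · (65/3 - 11) · 32 = 512/3.
With the floor, consumers buy 20 units at 15, so CS = ½ · (65/3 - 15) · 20 = 200/3.
Change in consumer surplus = 200/3 - 512/3 = -104.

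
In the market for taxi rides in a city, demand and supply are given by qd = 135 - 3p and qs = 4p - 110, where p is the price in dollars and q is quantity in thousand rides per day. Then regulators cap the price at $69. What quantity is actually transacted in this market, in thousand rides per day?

Without the control the market clears where 135 - 3p = 4p - 110, i.e. p* = 35 and q* = 30.
Since 69 is above p* = 35, the ceiling does not bind and the free-market outcome prevails.

30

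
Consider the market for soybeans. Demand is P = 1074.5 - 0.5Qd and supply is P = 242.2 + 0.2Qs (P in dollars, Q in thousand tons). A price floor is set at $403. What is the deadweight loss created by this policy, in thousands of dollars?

0

Rearranging demand gives Qd = 2149 - 2P; rearranging supply gives Qs = 5P - 1211. In a free market, 2149 - 2P = 5P - 1211 gives the equilibrium P* = 480, Q* = 1189.
Since 403 is below P* = 480, the floor does not bind and the free-market outcome prevails.
Since the control does not bind, no trades are prevented and deadweight loss is zero.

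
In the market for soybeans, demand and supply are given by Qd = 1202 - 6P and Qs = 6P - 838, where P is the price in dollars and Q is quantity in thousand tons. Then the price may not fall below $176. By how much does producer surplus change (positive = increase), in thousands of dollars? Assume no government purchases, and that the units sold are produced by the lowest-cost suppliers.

768

In a free market, 1202 - 6P = 6P - 838 gives the equilibrium P* = 170, Q* = 182.
The floor of 176 is above the equilibrium price 170, so it binds.
At P = 176: Qd = 1202 - 6·176 = 146 and Qs = 6·176 - 838 = 218.
Producer surplus without the control is ½ · (170 - 419/3) · 182 = 8281/3.
With the floor, 146 units are sold at 176. The supply price at Q = 146 is 164, so PS = ½ · [(176 - 419/3) + (176 - 164)] · 146 = 10585/3.
Change in producer surplus = 10585/3 - 8281/3 = 768.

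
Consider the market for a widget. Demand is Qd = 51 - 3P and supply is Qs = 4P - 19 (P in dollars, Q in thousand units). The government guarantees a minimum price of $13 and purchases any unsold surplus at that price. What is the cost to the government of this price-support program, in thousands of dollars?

273

Without the control the market clears where 51 - 3P = 4P - 19, i.e. P* = 10 and Q* = 21.
Since 13 > 10, the floor is binding.
At P = 13: Qd = 51 - 3·13 = 12 and Qs = 4·13 - 19 = 33.
Surplus = Qs - Qd = 21.
Government expenditure = surplus × support price = 21 × 13 = 273.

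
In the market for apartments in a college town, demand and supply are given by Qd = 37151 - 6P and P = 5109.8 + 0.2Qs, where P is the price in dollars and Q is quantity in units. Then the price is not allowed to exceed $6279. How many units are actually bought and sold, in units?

Rearranging supply gives Qs = 5P - 25549. In a free market, 37151 - 6P = 5P - 25549 gives the equilibrium P* = 5700, Q* = 2951.
Since 6279 is above P* = 5700, the ceiling does not bind and the free-market outcome prevails.

2951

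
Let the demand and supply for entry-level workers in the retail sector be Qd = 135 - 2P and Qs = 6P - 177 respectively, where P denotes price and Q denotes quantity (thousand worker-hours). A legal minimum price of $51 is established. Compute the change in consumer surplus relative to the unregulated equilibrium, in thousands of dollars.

-540

Equilibrium: 135 - 2P = 6P - 177, so 312 = 8P and P* = 39, Q* = 57.
Because the floor (51) lies above the market-clearing price, it is binding.
At P = 51: Qd = 135 - 2·51 = 33 and Qs = 6·51 - 177 = 129.
Consumer surplus without the control is ½ · (67.5 - 39) · 57 = 812.25.
With the floor, consumers buy 33 units at 51, so CS = ½ · (67.5 - 51) · 33 = 272.25.
Change in consumer surplus = 272.25 - 812.25 = -540.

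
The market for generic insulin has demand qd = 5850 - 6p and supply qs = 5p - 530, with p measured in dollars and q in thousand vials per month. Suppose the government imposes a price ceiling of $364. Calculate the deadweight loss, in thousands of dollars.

Without the control the market clears where 5850 - 6p = 5p - 530, i.e. p* = 580 and q* = 2370.
Since 364 < 580, the ceiling is binding.
At p = 364: qd = 5850 - 6·364 = 3666 and qs = 5·364 - 530 = 1290.
Quantity traded falls to 1290. At q = 1290 the demand price is (5850 - 1290)/6 = 760 and the supply price is (530 + 1290)/5 = 364.
Deadweight loss = ½ · (760 - 364) · (2370 - 1290) = ½ · 396 · 1080 = 213840.

213840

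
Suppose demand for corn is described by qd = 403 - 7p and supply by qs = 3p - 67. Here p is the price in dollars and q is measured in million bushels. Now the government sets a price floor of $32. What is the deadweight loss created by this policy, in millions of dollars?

0

Without the control the market clears where 403 - 7p = 3p - 67, i.e. p* = 47 and q* = 74.
The floor of 32 is below the equilibrium price 47, so it is not binding; the market clears at p* = 47, q* = 74.
Since the control does not bind, no trades are prevented and deadweight loss is zero.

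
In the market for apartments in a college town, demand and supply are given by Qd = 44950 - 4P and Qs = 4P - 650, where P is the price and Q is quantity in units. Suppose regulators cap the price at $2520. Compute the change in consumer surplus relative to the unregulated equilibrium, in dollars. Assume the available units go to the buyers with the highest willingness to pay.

In a free market, 44950 - 4P = 4P - 650 gives the equilibrium P* = 5700, Q* = 22150.
Because the ceiling (2520) lies below the market-clearing price, it is binding.
At P = 2520: Qd = 44950 - 4·2520 = 34870 and Qs = 4·2520 - 650 = 9430.
Consumer surplus without the control is ½ · (11237.5 - 5700) · 22150 = 61327812.5.
With the ceiling, 9430 units are sold at 2520 (assume they go to the highest-value buyers). The demand price at Q = 9430 is 8880, so CS = ½ · [(11237.5 - 2520) + (8880 - 2520)] · 9430 = 71090412.5.
Change in consumer surplus = 71090412.5 - 61327812.5 = 9762600.

9762600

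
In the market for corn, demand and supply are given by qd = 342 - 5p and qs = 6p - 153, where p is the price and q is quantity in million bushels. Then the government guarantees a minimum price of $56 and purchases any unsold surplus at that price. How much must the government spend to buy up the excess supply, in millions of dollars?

6776

In a free market, 342 - 5p = 6p - 153 gives the equilibrium p* = 45, q* = 117.
The floor of 56 is above the equilibrium price 45, so it binds.
At p = 56: qd = 342 - 5·56 = 62 and qs = 6·56 - 153 = 183.
Surplus = qs - qd = 121.
Government expenditure = surplus × support price = 121 × 56 = 6776.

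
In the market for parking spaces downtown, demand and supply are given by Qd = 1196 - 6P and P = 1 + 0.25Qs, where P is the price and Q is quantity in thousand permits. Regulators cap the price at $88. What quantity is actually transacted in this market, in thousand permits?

Rearranging supply gives Qs = 4P - 4. Without the control the market clears where 1196 - 6P = 4P - 4, i.e. P* = 120 and Q* = 476.
Since 88 < 120, the ceiling is binding.
At P = 88: Qd = 1196 - 6·88 = 668 and Qs = 4·88 - 4 = 348.
The quantity actually transacted is the short side, supply: 348.

348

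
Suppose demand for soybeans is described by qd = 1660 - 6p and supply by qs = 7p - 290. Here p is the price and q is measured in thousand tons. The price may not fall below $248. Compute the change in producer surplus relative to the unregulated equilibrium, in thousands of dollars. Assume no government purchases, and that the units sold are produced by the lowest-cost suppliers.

In a free market, 1660 - 6p = 7p - 290 gives the equilibrium p* = 150, q* = 760.
Since 248 > 150, the floor is binding.
At p = 248: qd = 1660 - 6·248 = 172 and qs = 7·248 - 290 = 1446.
Producer surplus without the control is ½ · (150 - 290/7) · 760 = 288800/7.
With the floor, 172 units are sold at 248. The supply price at q = 172 is 66, so PS = ½ · [(248 - 290/7) + (248 - 66)] · 172 = 233920/7.
Change in producer surplus = 233920/7 - 288800/7 = -7840.

-7840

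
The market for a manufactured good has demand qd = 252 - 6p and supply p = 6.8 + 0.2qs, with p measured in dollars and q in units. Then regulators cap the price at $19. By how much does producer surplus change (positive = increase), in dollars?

-549.5

Rearranging supply gives qs = 5p - 34. Equilibrium: 252 - 6p = 5p - 34, so 286 = 11p and p* = 26, q* = 96.
Since 19 < 26, the ceiling is binding.
At p = 19: qd = 252 - 6·19 = 138 and qs = 5·19 - 34 = 61.
Producer surplus without the control is ½ · (26 - 6.8) · 96 = 921.6.
With the ceiling, producers sell 61 units at 19, so PS = ½ · (19 - 6.8) · 61 = 372.1.
Change in producer surplus = 372.1 - 921.6 = -549.5.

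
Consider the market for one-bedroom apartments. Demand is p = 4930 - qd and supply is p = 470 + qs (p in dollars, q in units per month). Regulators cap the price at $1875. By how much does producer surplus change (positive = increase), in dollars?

-1499437.5

Rearranging demand gives qd = 4930 - p; rearranging supply gives qs = p - 470. Without the control the market clears where 4930 - p = p - 470, i.e. p* = 2700 and q* = 2230.
Because the ceiling (1875) lies below the market-clearing price, it is binding.
At p = 1875: qd = 4930 - 1875 = 3055 and qs = 1875 - 470 = 1405.
Producer surplus without the control is ½ · (2700 - 470) · 2230 = 2486450.
With the ceiling, producers sell 1405 units at 1875, so PS = ½ · (1875 - 470) · 1405 = 987012.5.
Change in producer surplus = 987012.5 - 2486450 = -1499437.5.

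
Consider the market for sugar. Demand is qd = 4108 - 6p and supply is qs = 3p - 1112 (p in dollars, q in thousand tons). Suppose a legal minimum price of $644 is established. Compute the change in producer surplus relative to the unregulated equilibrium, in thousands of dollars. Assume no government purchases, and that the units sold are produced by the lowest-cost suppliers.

Setting quantity demanded equal to quantity supplied, 4108 - 6p = 3p - 1112, gives p* = 580 and q* = 628.
Since 644 > 580, the floor is binding.
At p = 644: qd = 4108 - 6·644 = 244 and qs = 3·644 - 1112 = 820.
Producer surplus without the control is ½ · (580 - 1112/3) · 628 = 197192/3.
With the floor, 244 units are sold at 644. The supply price at q = 244 is 452, so PS = ½ · [(644 - 1112/3) + (644 - 452)] · 244 = 170312/3.
Change in producer surplus = 170312/3 - 197192/3 = -8960.

-8960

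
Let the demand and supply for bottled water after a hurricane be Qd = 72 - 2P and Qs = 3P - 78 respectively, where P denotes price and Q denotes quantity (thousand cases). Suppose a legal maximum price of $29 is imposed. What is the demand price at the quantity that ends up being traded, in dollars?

31.5

Equilibrium: 72 - 2P = 3P - 78, so 150 = 5P and P* = 30, Q* = 12.
Since 29 < 30, the ceiling is binding.
At P = 29: Qd = 72 - 2·29 = 14 and Qs = 3·29 - 78 = 9.
Only 9 units reach the market. On the demand curve, the marginal buyer's willingness to pay at Q = 9 is (72 - 9)/2 = 31.5.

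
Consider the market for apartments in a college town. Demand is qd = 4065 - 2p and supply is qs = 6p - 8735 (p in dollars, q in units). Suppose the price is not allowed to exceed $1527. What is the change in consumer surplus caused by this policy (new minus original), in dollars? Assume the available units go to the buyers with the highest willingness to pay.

-16790

Without the control the market clears where 4065 - 2p = 6p - 8735, i.e. p* = 1600 and q* = 865.
Because the ceiling (1527) lies below the market-clearing price, it is binding.
At p = 1527: qd = 4065 - 2·1527 = 1011 and qs = 6·1527 - 8735 = 427.
Consumer surplus without the control is ½ · (2032.5 - 1600) · 865 = 187056.25.
With the ceiling, 427 units are sold at 1527 (assume they go to the highest-value buyers). The demand price at q = 427 is 1819, so CS = ½ · [(2032.5 - 1527) + (1819 - 1527)] · 427 = 170266.25.
Change in consumer surplus = 170266.25 - 187056.25 = -16790.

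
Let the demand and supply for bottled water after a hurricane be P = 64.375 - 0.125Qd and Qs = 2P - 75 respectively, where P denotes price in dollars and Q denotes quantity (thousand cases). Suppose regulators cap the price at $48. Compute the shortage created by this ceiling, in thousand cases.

110

Rearranging demand gives Qd = 515 - 8P. Without the control the market clears where 515 - 8P = 2P - 75, i.e. P* = 59 and Q* = 43.
Since 48 < 59, the ceiling is binding.
At P = 48: Qd = 515 - 8·48 = 131 and Qs = 2·48 - 75 = 21.
Shortage = Qd - Qs = 131 - 21 = 110.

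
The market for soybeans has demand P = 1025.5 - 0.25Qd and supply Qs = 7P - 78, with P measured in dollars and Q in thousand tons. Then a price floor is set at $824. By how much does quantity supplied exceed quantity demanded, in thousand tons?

4884

Rearranging demand gives Qd = 4102 - 4P. Without the control the market clears where 4102 - 4P = 7P - 78, i.e. P* = 380 and Q* = 2582.
The floor of 824 is above the equilibrium price 380, so it binds.
At P = 824: Qd = 4102 - 4·824 = 806 and Qs = 7·824 - 78 = 5690.
Surplus = Qs - Qd = 5690 - 806 = 4884.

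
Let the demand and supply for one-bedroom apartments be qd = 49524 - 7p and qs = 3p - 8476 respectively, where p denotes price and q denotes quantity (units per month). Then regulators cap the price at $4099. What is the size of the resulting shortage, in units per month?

Setting quantity demanded equal to quantity supplied, 49524 - 7p = 3p - 8476, gives p* = 5800 and q* = 8924.
The ceiling of 4099 is below the equilibrium price 5800, so it binds.
At p = 4099: qd = 49524 - 7·4099 = 20831 and qs = 3·4099 - 8476 = 3821.
Shortage = qd - qs = 20831 - 3821 = 17010.

17010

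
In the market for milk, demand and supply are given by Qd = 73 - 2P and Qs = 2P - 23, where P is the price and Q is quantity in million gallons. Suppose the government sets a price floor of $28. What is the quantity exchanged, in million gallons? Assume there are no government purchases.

17

Without the control the market clears where 73 - 2P = 2P - 23, i.e. P* = 24 and Q* = 25.
Since 28 > 24, the floor is binding.
At P = 28: Qd = 73 - 2·28 = 17 and Qs = 2·28 - 23 = 33.
The quantity actually transacted is the short side, demand: 17.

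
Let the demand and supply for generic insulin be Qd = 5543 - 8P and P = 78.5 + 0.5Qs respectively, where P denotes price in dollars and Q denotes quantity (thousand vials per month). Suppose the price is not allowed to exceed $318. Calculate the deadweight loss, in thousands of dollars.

79380

Rearranging supply gives Qs = 2P - 157. Setting quantity demanded equal to quantity supplied, 5543 - 8P = 2P - 157, gives P* = 570 and Q* = 983.
Because the ceiling (318) lies below the market-clearing price, it is binding.
At P = 318: Qd = 5543 - 8·318 = 2999 and Qs = 2·318 - 157 = 479.
Quantity traded falls to 479. At Q = 479 the demand price is (5543 - 479)/8 = 633 and the supply price is (157 + 479)/2 = 318.
Deadweight loss = ½ · (633 - 318) · (983 - 479) = ½ · 315 · 504 = 79380.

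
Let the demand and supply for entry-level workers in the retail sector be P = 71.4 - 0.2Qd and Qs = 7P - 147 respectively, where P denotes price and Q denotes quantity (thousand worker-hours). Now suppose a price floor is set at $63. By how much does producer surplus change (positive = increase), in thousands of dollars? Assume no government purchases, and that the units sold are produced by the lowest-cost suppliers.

94.5

Rearranging demand gives Qd = 357 - 5P. In a free market, 357 - 5P = 7P - 147 gives the equilibrium P* = 42, Q* = 147.
The floor of 63 is above the equilibrium price 42, so it binds.
At P = 63: Qd = 357 - 5·63 = 42 and Qs = 7·63 - 147 = 294.
Producer surplus without the control is ½ · (42 - 21) · 147 = 1543.5.
With the floor, 42 units are sold at 63. The supply price at Q = 42 is 27, so PS = ½ · [(63 - 21) + (63 - 27)] · 42 = 1638.
Change in producer surplus = 1638 - 1543.5 = 94.5.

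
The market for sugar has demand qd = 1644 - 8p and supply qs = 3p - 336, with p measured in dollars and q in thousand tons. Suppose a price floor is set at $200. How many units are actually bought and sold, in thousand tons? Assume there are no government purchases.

44

Setting quantity demanded equal to quantity supplied, 1644 - 8p = 3p - 336, gives p* = 180 and q* = 204.
Since 200 > 180, the floor is binding.
At p = 200: qd = 1644 - 8·200 = 44 and qs = 3·200 - 336 = 264.
The quantity actually transacted is the short side, demand: 44.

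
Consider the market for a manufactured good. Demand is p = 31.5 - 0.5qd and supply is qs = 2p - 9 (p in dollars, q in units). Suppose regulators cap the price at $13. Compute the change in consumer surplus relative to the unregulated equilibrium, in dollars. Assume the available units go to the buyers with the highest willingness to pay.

Rearranging demand gives qd = 63 - 2p. Equilibrium: 63 - 2p = 2p - 9, so 72 = 4p and p* = 18, q* = 27.
Since 13 < 18, the ceiling is binding.
At p = 13: qd = 63 - 2·13 = 37 and qs = 2·13 - 9 = 17.
Consumer surplus without the control is ½ · (31.5 - 18) · 27 = 182.25.
With the ceiling, 17 units are sold at 13 (assume they go to the highest-value buyers). The demand price at q = 17 is 23, so CS = ½ · [(31.5 - 13) + (23 - 13)] · 17 = 242.25.
Change in consumer surplus = 242.25 - 182.25 = 60.

60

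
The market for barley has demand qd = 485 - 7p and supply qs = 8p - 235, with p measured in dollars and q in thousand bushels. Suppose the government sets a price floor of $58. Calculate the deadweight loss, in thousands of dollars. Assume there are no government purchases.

Without the control the market clears where 485 - 7p = 8p - 235, i.e. p* = 48 and q* = 149.
Because the floor (58) lies above the market-clearing price, it is binding.
At p = 58: qd = 485 - 7·58 = 79 and qs = 8·58 - 235 = 229.
Quantity traded falls to 79. At q = 79 the demand price is (485 - 79)/7 = 58 and the supply price is (235 + 79)/8 = 39.25.
Deadweight loss = ½ · (58 - 39.25) · (149 - 79) = ½ · 18.75 · 70 = 656.25.

656.25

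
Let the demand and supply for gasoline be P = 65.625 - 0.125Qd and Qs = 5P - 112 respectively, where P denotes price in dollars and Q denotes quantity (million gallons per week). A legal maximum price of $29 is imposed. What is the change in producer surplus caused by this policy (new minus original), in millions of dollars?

-1660

Rearranging demand gives Qd = 525 - 8P. Equilibrium: 525 - 8P = 5P - 112, so 637 = 13P and P* = 49, Q* = 133.
Since 29 < 49, the ceiling is binding.
At P = 29: Qd = 525 - 8·29 = 293 and Qs = 5·29 - 112 = 33.
Producer surplus without the control is ½ · (49 - 22.4) · 133 = 1768.9.
With the ceiling, producers sell 33 units at 29, so PS = ½ · (29 - 22.4) · 33 = 108.9.
Change in producer surplus = 108.9 - 1768.9 = -1660.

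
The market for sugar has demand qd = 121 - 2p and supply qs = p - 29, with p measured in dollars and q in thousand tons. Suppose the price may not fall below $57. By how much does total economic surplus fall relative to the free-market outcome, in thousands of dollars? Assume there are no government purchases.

Setting quantity demanded equal to quantity supplied, 121 - 2p = p - 29, gives p* = 50 and q* = 21.
Since 57 > 50, the floor is binding.
At p = 57: qd = 121 - 2·57 = 7 and qs = 57 - 29 = 28.
Quantity traded falls to 7. At q = 7 the demand price is (121 - 7)/2 = 57 and the supply price is 29 + 7 = 36.
Deadweight loss = ½ · (57 - 36) · (21 - 7) = ½ · 21 · 14 = 147.

147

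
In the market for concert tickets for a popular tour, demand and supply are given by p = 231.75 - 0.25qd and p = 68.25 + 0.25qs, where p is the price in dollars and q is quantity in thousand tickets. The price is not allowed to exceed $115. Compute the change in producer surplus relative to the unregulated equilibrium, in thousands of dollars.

-8995

Rearranging demand gives qd = 927 - 4p; rearranging supply gives qs = 4p - 273. Setting quantity demanded equal to quantity supplied, 927 - 4p = 4p - 273, gives p* = 150 and q* = 327.
Since 115 < 150, the ceiling is binding.
At p = 115: qd = 927 - 4·115 = 467 and qs = 4·115 - 273 = 187.
Producer surplus without the control is ½ · (150 - 68.25) · 327 = 13366.125.
With the ceiling, producers sell 187 units at 115, so PS = ½ · (115 - 68.25) · 187 = 4371.125.
Change in producer surplus = 4371.125 - 13366.125 = -8995.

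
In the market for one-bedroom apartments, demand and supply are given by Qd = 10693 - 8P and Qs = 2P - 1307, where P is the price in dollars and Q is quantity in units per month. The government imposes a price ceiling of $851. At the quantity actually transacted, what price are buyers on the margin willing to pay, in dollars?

Without the control the market clears where 10693 - 8P = 2P - 1307, i.e. P* = 1200 and Q* = 1093.
The ceiling of 851 is below the equilibrium price 1200, so it binds.
At P = 851: Qd = 10693 - 8·851 = 3885 and Qs = 2·851 - 1307 = 395.
Only 395 units reach the market. On the demand curve, the marginal buyer's willingness to pay at Q = 395 is (10693 - 395)/8 = 1287.25.

1287.25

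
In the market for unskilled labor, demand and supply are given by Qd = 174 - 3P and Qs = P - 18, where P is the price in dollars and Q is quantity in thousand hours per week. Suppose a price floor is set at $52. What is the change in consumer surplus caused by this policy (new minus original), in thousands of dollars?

-96

Setting quantity demanded equal to quantity supplied, 174 - 3P = P - 18, gives P* = 48 and Q* = 30.
Since 52 > 48, the floor is binding.
At P = 52: Qd = 174 - 3·52 = 18 and Qs = 52 - 18 = 34.
Consumer surplus without the control is ½ · (58 - 48) · 30 = 150.
With the floor, consumers buy 18 units at 52, so CS = ½ · (58 - 52) · 18 = 54.
Change in consumer surplus = 54 - 150 = -96.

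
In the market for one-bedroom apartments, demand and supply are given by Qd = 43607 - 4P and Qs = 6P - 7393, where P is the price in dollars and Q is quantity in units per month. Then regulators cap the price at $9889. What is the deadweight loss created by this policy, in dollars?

0

In a free market, 43607 - 4P = 6P - 7393 gives the equilibrium P* = 5100, Q* = 23207.
Since 9889 is above P* = 5100, the ceiling does not bind and the free-market outcome prevails.
Since the control does not bind, no trades are prevented and deadweight loss is zero.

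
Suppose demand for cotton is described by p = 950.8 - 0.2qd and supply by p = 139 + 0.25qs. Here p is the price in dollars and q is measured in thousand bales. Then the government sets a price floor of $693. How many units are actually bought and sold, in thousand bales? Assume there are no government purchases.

1289

Rearranging demand gives qd = 4754 - 5p; rearranging supply gives qs = 4p - 556. Setting quantity demanded equal to quantity supplied, 4754 - 5p = 4p - 556, gives p* = 590 and q* = 1804.
Since 693 > 590, the floor is binding.
At p = 693: qd = 4754 - 5·693 = 1289 and qs = 4·693 - 556 = 2216.
The quantity actually transacted is the short side, demand: 1289.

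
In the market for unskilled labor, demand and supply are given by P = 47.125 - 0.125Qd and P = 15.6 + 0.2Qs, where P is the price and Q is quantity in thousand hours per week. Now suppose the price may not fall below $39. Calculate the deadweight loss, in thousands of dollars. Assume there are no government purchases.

166.4

Rearranging demand gives Qd = 377 - 8P; rearranging supply gives Qs = 5P - 78. Equilibrium: 377 - 8P = 5P - 78, so 455 = 13P and P* = 35, Q* = 97.
Since 39 > 35, the floor is binding.
At P = 39: Qd = 377 - 8·39 = 65 and Qs = 5·39 - 78 = 117.
Quantity traded falls to 65. At Q = 65 the demand price is (377 - 65)/8 = 39 and the supply price is (78 + 65)/5 = 28.6.
Deadweight loss = ½ · (39 - 28.6) · (97 - 65) = ½ · 10.4 · 32 = 166.4.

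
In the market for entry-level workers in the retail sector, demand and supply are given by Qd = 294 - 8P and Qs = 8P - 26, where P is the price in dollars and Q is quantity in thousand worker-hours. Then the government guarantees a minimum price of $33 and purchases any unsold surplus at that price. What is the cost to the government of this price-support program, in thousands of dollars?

In a free market, 294 - 8P = 8P - 26 gives the equilibrium P* = 20, Q* = 134.
Because the floor (33) lies above the market-clearing price, it is binding.
At P = 33: Qd = 294 - 8·33 = 30 and Qs = 8·33 - 26 = 238.
Surplus = Qs - Qd = 208.
Government expenditure = surplus × support price = 208 × 33 = 6864.

6864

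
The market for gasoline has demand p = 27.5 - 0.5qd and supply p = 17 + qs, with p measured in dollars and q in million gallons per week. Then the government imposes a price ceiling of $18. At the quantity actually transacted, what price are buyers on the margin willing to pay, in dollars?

Rearranging demand gives qd = 55 - 2p; rearranging supply gives qs = p - 17. Setting quantity demanded equal to quantity supplied, 55 - 2p = p - 17, gives p* = 24 and q* = 7.
Because the ceiling (18) lies below the market-clearing price, it is binding.
At p = 18: qd = 55 - 2·18 = 19 and qs = 18 - 17 = 1.
Only 1 units reach the market. On the demand curve, the marginal buyer's willingness to pay at q = 1 is (55 - 1)/2 = 27.

27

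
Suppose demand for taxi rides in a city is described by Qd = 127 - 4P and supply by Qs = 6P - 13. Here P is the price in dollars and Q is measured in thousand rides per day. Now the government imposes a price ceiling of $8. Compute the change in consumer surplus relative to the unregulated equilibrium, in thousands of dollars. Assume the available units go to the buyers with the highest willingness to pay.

Equilibrium: 127 - 4P = 6P - 13, so 140 = 10P and P* = 14, Q* = 71.
Because the ceiling (8) lies below the market-clearing price, it is binding.
At P = 8: Qd = 127 - 4·8 = 95 and Qs = 6·8 - 13 = 35.
Consumer surplus without the control is ½ · (31.75 - 14) · 71 = 630.125.
With the ceiling, 35 units are sold at 8 (assume they go to the highest-value buyers). The demand price at Q = 35 is 23, so CS = ½ · [(31.75 - 8) + (23 - 8)] · 35 = 678.125.
Change in consumer surplus = 678.125 - 630.125 = 48.

48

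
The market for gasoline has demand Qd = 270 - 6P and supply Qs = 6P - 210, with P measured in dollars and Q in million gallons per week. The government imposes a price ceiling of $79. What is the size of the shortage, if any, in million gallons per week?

0

Without the control the market clears where 270 - 6P = 6P - 210, i.e. P* = 40 and Q* = 30.
The ceiling of 79 is above the equilibrium price 40, so it is not binding; the market clears at P* = 40, Q* = 30.
Since the control does not bind, there is no shortage.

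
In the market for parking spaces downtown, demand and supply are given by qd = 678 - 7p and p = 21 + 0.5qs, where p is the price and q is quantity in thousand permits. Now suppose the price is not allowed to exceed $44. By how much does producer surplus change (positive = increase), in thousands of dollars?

Rearranging supply gives qs = 2p - 42. Without the control the market clears where 678 - 7p = 2p - 42, i.e. p* = 80 and q* = 118.
Since 44 < 80, the ceiling is binding.
At p = 44: qd = 678 - 7·44 = 370 and qs = 2·44 - 42 = 46.
Producer surplus without the control is ½ · (80 - 21) · 118 = 3481.
With the ceiling, producers sell 46 units at 44, so PS = ½ · (44 - 21) · 46 = 529.
Change in producer surplus = 529 - 3481 = -2952.

-2952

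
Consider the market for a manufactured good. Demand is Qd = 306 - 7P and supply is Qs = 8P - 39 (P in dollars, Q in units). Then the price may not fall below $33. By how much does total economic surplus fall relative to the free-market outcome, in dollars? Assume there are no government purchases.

656.25

In a free market, 306 - 7P = 8P - 39 gives the equilibrium P* = 23, Q* = 145.
Because the floor (33) lies above the market-clearing price, it is binding.
At P = 33: Qd = 306 - 7·33 = 75 and Qs = 8·33 - 39 = 225.
Quantity traded falls to 75. At Q = 75 the demand price is (306 - 75)/7 = 33 and the supply price is (39 + 75)/8 = 14.25.
Deadweight loss = ½ · (33 - 14.25) · (145 - 75) = ½ · 18.75 · 70 = 656.25.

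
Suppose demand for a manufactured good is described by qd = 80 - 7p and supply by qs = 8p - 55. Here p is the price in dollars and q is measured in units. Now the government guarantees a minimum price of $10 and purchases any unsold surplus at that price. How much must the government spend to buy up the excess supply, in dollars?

150

Setting quantity demanded equal to quantity supplied, 80 - 7p = 8p - 55, gives p* = 9 and q* = 17.
The floor of 10 is above the equilibrium price 9, so it binds.
At p = 10: qd = 80 - 7·10 = 10 and qs = 8·10 - 55 = 25.
Surplus = qs - qd = 15.
Government expenditure = surplus × support price = 15 × 10 = 150.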